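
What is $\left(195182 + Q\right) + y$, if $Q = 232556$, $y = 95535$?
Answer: $523273$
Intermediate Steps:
$\left(195182 + Q\right) + y = \left(195182 + 232556\right) + 95535 = 427738 + 95535 = 523273$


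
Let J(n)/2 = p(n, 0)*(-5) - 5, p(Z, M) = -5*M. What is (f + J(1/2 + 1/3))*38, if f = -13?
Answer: -874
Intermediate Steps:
J(n) = -10 (J(n) = 2*(-5*0*(-5) - 5) = 2*(0*(-5) - 5) = 2*(0 - 5) = 2*(-5) = -10)
(f + J(1/2 + 1/3))*38 = (-13 - 10)*38 = -23*38 = -874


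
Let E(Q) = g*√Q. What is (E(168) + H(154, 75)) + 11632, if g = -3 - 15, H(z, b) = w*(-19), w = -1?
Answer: 11651 - 36*√42 ≈ 11418.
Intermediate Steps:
H(z, b) = 19 (H(z, b) = -1*(-19) = 19)
g = -18
E(Q) = -18*√Q
(E(168) + H(154, 75)) + 11632 = (-36*√42 + 19) + 11632 = (19 - 36*√42) + 11632 = 11651 - 36*√42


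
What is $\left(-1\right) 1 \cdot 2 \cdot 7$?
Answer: $-14$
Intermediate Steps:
$\left(-1\right) 1 \cdot 2 \cdot 7 = \left(-1\right) 14 = -14$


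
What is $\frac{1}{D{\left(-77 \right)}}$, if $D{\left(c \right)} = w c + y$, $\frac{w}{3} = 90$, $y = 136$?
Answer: $- \frac{1}{20654} \approx -4.8417 \cdot 10^{-5}$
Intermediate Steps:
$w = 270$ ($w = 3 \cdot 90 = 270$)
$D{\left(c \right)} = 136 + 270 c$ ($D{\left(c \right)} = 270 c + 136 = 136 + 270 c$)
$\frac{1}{D{\left(-77 \right)}} = \frac{1}{136 + 270 \left(-77\right)} = \frac{1}{136 - 20790} = \frac{1}{-20654} = - \frac{1}{20654}$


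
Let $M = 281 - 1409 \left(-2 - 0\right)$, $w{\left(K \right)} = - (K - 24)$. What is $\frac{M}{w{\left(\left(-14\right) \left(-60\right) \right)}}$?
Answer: $- \frac{1033}{272} \approx -3.7978$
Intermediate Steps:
$w{\left(K \right)} = 24 - K$ ($w{\left(K \right)} = - (-24 + K) = 24 - K$)
$M = 3099$ ($M = 281 - 1409 \left(-2 + 0\right) = 281 - -2818 = 281 + 2818 = 3099$)
$\frac{M}{w{\left(\left(-14\right) \left(-60\right) \right)}} = \frac{3099}{24 - \left(-14\right) \left(-60\right)} = \frac{3099}{24 - 840} = \frac{3099}{-816} = 3099 \left(- \frac{1}{816}\right) = - \frac{1033}{272}$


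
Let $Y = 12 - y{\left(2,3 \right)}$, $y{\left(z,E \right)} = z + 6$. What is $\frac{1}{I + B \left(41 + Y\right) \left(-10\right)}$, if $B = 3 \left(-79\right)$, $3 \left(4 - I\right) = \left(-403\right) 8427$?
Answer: $\frac{1}{1238681} \approx 8.0731 \cdot 10^{-7}$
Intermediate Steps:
$I = 1132031$ ($I = 4 - \frac{\left(-403\right) 8427}{3} = 4 - -1132027 = 4 + 1132027 = 1132031$)
$y{\left(z,E \right)} = 6 + z$
$Y = 4$ ($Y = 12 - \left(6 + 2\right) = 12 - 8 = 4$)
$B = -237$
$\frac{1}{I + B \left(41 + Y\right) \left(-10\right)} = \frac{1}{1132031 - 237 \left(41 + 4\right) \left(-10\right)} = \frac{1}{1132031 - 237 \cdot 45 \left(-10\right)} = \frac{1}{1132031 - -106650} = \frac{1}{1132031 + 106650} = \frac{1}{1238681}$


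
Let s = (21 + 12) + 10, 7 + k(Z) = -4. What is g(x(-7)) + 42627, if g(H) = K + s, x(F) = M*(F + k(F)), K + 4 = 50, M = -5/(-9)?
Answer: 42716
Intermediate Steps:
M = 5/9 (M = -5*(-⅑) = 5/9 ≈ 0.55556)
K = 46 (K = -4 + 50 = 46)
k(Z) = -11 (k(Z) = -7 - 4 = -11)
x(F) = -55/9 + 5*F/9 (x(F) = 5*(F - 11)/9 = 5*(-11 + F)/9 = -55/9 + 5*F/9)
s = 43 (s = 33 + 10 = 43)
g(H) = 89 (g(H) = 46 + 43 = 89)
g(x(-7)) + 42627 = 89 + 42627 = 42716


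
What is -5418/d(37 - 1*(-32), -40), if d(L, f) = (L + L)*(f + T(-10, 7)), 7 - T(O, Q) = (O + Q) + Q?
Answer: 903/851 ≈ 1.0611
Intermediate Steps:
T(O, Q) = 7 - O - 2*Q (T(O, Q) = 7 - ((O + Q) + Q) = 7 - (O + 2*Q) = 7 + (-O - 2*Q) = 7 - O - 2*Q)
d(L, f) = 2*L*(3 + f) (d(L, f) = (L + L)*(f + (7 - 1*(-10) - 2*7)) = (2*L)*(f + (7 + 10 - 14)) = (2*L)*(f + 3) = (2*L)*(3 + f) = 2*L*(3 + f))
-5418/d(37 - 1*(-32), -40) = -5418*1/(2*(3 - 40)*(37 - 1*(-32))) = -5418*(-1/(74*(37 + 32))) = -5418/(2*69*(-37)) = -5418/(-5106) = -5418*(-1/5106) = 903/851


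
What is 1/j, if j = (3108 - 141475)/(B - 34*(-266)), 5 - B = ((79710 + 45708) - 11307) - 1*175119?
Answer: -70057/138367 ≈ -0.50631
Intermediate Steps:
B = 61013 (B = 5 - (((79710 + 45708) - 11307) - 1*175119) = 5 - ((125418 - 11307) - 175119) = 5 - (114111 - 175119) = 5 - 1*(-61008) = 5 + 61008 = 61013)
j = -138367/70057 (j = (3108 - 141475)/(61013 - 34*(-266)) = -138367/(61013 + 9044) = -138367/70057 ≈ -1.9751)
1/j = 1/(-138367/70057) = -70057/138367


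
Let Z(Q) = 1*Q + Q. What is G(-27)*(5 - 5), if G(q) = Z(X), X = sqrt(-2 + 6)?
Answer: 0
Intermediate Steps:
X = 2 (X = sqrt(4) = 2)
Z(Q) = 2*Q (Z(Q) = Q + Q = 2*Q)
G(q) = 4 (G(q) = 2*2 = 4)
G(-27)*(5 - 5) = 4*(5 - 5) = 4*0 = 0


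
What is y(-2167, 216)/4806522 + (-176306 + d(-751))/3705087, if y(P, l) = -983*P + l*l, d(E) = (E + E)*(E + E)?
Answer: 6020470186145/5936194059138 ≈ 1.0142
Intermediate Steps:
d(E) = 4*E² (d(E) = (2*E)*(2*E) = 4*E²)
y(P, l) = l² - 983*P (y(P, l) = -983*P + l² = l² - 983*P)
y(-2167, 216)/4806522 + (-176306 + d(-751))/3705087 = (216² - 983*(-2167))/4806522 + (-176306 + 4*(-751)²)/3705087 = (46656 + 2130161)*(1/4806522) + (-176306 + 4*564001)*(1/3705087) = 2176817*(1/4806522) + (-176306 + 2256004)*(1/3705087) = 2176817/4806522 + 2079698*(1/3705087) = 2176817/4806522 + 2079698/3705087 = 6020470186145/5936194059138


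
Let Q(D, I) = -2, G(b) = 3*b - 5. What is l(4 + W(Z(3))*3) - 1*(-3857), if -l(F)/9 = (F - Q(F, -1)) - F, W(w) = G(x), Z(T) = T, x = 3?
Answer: 3839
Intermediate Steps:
G(b) = -5 + 3*b
W(w) = 4 (W(w) = -5 + 3*3 = -5 + 9 = 4)
l(F) = -18 (l(F) = -9*((F - 1*(-2)) - F) = -9*((F + 2) - F) = -9*((2 + F) - F) = -9*2 = -18)
l(4 + W(Z(3))*3) - 1*(-3857) = -18 - 1*(-3857) = -18 + 3857 = 3839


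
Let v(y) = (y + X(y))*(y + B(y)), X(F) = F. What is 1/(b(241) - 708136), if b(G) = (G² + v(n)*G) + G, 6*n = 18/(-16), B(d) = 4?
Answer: -128/83220295 ≈ -1.5381e-6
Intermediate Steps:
n = -3/16 (n = (18/(-16))/6 = (18*(-1/16))/6 = (⅙)*(-9/8) = -3/16 ≈ -0.18750)
v(y) = 2*y*(4 + y) (v(y) = (y + y)*(y + 4) = (2*y)*(4 + y) = 2*y*(4 + y))
b(G) = G² - 55*G/128 (b(G) = (G² + (2*(-3/16)*(4 - 3/16))*G) + G = (G² + (2*(-3/16)*(61/16))*G) + G = (G² - 183*G/128) + G = G² - 55*G/128)
1/(b(241) - 708136) = 1/((1/128)*241*(-55 + 128*241) - 708136) = 1/((1/128)*241*(-55 + 30848) - 708136) = 1/((1/128)*241*30793 - 708136) = 1/(7421113/128 - 708136) = 1/(-83220295/128) = -128/83220295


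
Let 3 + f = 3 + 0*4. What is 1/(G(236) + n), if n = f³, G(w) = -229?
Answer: -1/229 ≈ -0.0043668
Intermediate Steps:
f = 0 (f = -3 + (3 + 0*4) = -3 + (3 + 0) = -3 + 3 = 0)
n = 0 (n = 0³ = 0)
1/(G(236) + n) = 1/(-229 + 0) = 1/(-229) = -1/229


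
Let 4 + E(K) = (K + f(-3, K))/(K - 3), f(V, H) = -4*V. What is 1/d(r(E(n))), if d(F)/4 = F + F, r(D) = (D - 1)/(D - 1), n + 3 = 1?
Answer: ⅛ ≈ 0.12500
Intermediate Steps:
n = -2 (n = -3 + 1 = -2)
E(K) = -4 + (12 + K)/(-3 + K) (E(K) = -4 + (K - 4*(-3))/(K - 3) = -4 + (K + 12)/(-3 + K) = -4 + (12 + K)/(-3 + K))
r(D) = 1 (r(D) = (-1 + D)/(-1 + D) = 1)
d(F) = 8*F (d(F) = 4*(F + F) = 4*(2*F) = 8*F)
1/d(r(E(n))) = 1/(8*1) = 1/8 = ⅛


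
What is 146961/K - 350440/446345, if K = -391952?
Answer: -40590193285/34989163088 ≈ -1.1601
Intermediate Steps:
146961/K - 350440/446345 = 146961/(-391952) - 350440/446345 = 146961*(-1/391952) - 350440*1/446345 = -146961/391952 - 70088/89269 = -40590193285/34989163088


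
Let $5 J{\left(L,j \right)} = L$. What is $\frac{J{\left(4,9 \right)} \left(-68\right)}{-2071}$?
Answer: $\frac{272}{10355} \approx 0.026267$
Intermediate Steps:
$J{\left(L,j \right)} = \frac{L}{5}$
$\frac{J{\left(4,9 \right)} \left(-68\right)}{-2071} = \frac{\frac{1}{5} \cdot 4 \left(-68\right)}{-2071} = \frac{4}{5} \left(-68\right) \left(- \frac{1}{2071}\right) = \left(- \frac{272}{5}\right) \left(- \frac{1}{2071}\right) = \frac{272}{10355}$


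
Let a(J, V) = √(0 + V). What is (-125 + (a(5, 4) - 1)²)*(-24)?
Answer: 2976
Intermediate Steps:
a(J, V) = √V
(-125 + (a(5, 4) - 1)²)*(-24) = (-125 + (√4 - 1)²)*(-24) = (-125 + (2 - 1)²)*(-24) = (-125 + 1²)*(-24) = (-125 + 1)*(-24) = -124*(-24) = 2976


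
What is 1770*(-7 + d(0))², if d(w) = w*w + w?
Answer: 86730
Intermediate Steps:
d(w) = w + w² (d(w) = w² + w = w + w²)
1770*(-7 + d(0))² = 1770*(-7 + 0*(1 + 0))² = 1770*(-7 + 0*1)² = 1770*(-7 + 0)² = 1770*(-7)² = 1770*49 = 86730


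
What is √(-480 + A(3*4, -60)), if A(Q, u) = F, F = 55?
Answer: 5*I*√17 ≈ 20.616*I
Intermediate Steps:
A(Q, u) = 55
√(-480 + A(3*4, -60)) = √(-480 + 55) = √(-425) = 5*I*√17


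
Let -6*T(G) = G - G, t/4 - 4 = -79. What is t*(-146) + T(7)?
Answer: 43800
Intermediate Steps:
t = -300 (t = 16 + 4*(-79) = 16 - 316 = -300)
T(G) = 0 (T(G) = -(G - G)/6 = -⅙*0 = 0)
t*(-146) + T(7) = -300*(-146) + 0 = 43800 + 0 = 43800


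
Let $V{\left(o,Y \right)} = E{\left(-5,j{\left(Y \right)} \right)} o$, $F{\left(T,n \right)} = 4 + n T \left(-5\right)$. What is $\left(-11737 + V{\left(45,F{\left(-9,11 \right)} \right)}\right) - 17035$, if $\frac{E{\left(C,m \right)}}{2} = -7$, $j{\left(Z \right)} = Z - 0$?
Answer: $-29402$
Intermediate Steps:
$F{\left(T,n \right)} = 4 - 5 T n$ ($F{\left(T,n \right)} = 4 + T n \left(-5\right) = 4 - 5 T n$)
$j{\left(Z \right)} = Z$ ($j{\left(Z \right)} = Z + 0 = Z$)
$E{\left(C,m \right)} = -14$ ($E{\left(C,m \right)} = 2 \left(-7\right) = -14$)
$V{\left(o,Y \right)} = - 14 o$
$\left(-11737 + V{\left(45,F{\left(-9,11 \right)} \right)}\right) - 17035 = \left(-11737 - 630\right) - 17035 = -12367 - 17035 = -29402$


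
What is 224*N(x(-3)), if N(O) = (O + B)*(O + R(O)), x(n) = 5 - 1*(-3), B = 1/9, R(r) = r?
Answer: 261632/9 ≈ 29070.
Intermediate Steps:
B = ⅑ ≈ 0.11111
x(n) = 8 (x(n) = 5 + 3 = 8)
N(O) = 2*O*(⅑ + O) (N(O) = (O + ⅑)*(O + O) = (⅑ + O)*(2*O) = 2*O*(⅑ + O))
224*N(x(-3)) = 224*((2/9)*8*(1 + 9*8)) = 224*((2/9)*8*(1 + 72)) = 224*((2/9)*8*73) = 224*(1168/9) = 261632/9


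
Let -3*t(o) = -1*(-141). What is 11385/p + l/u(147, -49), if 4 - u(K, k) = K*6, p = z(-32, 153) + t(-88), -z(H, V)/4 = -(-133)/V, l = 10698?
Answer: -806006622/3390397 ≈ -237.73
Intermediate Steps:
t(o) = -47 (t(o) = -(-1)*(-141)/3 = -⅓*141 = -47)
z(H, V) = -532/V (z(H, V) = -(-4)*(-133/V) = -532/V)
p = -7723/153 (p = -532/153 - 47 = -7723/153 ≈ -50.477)
u(K, k) = 4 - 6*K (u(K, k) = 4 - K*6 = 4 - 6*K)
11385/p + l/u(147, -49) = 11385/(-7723/153) + 10698/(4 - 6*147) = 11385*(-153/7723) + 10698/(4 - 882) = -1741905/7723 + 10698/(-878) = -1741905/7723 + 10698*(-1/878) = -1741905/7723 - 5349/439 = -806006622/3390397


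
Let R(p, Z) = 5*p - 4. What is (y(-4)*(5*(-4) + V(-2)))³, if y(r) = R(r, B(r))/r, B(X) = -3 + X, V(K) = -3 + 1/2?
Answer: -2460375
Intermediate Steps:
V(K) = -5/2 (V(K) = -3 + ½ = -5/2)
R(p, Z) = -4 + 5*p
y(r) = (-4 + 5*r)/r
(y(-4)*(5*(-4) + V(-2)))³ = ((5 - 4/(-4))*(5*(-4) - 5/2))³ = ((5 - 4*(-¼))*(-20 - 5/2))³ = ((5 + 1)*(-45/2))³ = (6*(-45/2))³ = (-135)³ = -2460375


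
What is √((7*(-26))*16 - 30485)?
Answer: I*√33397 ≈ 182.75*I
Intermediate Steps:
√((7*(-26))*16 - 30485) = √(-182*16 - 30485) = √(-2912 - 30485) = √(-33397) = I*√33397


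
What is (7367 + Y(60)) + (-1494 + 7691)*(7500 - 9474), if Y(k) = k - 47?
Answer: -12225498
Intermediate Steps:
Y(k) = -47 + k
(7367 + Y(60)) + (-1494 + 7691)*(7500 - 9474) = (7367 + (-47 + 60)) + (-1494 + 7691)*(7500 - 9474) = (7367 + 13) + 6197*(-1974) = 7380 - 12232878 = -12225498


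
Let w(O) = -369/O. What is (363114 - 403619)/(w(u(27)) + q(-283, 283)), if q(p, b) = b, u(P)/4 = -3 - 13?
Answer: -2592320/18481 ≈ -140.27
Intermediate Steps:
u(P) = -64 (u(P) = 4*(-3 - 13) = 4*(-16) = -64)
(363114 - 403619)/(w(u(27)) + q(-283, 283)) = (363114 - 403619)/(-369/(-64) + 283) = -40505/(-369*(-1/64) + 283) = -40505/(369/64 + 283) = -40505/18481/64 = -40505*64/18481 = -2592320/18481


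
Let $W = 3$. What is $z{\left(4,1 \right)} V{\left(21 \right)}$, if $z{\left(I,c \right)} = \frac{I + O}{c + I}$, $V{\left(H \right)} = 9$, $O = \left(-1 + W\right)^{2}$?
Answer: $\frac{72}{5} \approx 14.4$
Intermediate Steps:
$O = 4$ ($O = \left(-1 + 3\right)^{2} = 2^{2} = 4$)
$z{\left(I,c \right)} = \frac{4 + I}{I + c}$ ($z{\left(I,c \right)} = \frac{I + 4}{c + I} = \frac{4 + I}{I + c}$)
$z{\left(4,1 \right)} V{\left(21 \right)} = \frac{4 + 4}{4 + 1} \cdot 9 = \frac{1}{5} \cdot 8 \cdot 9 = \frac{8}{5} \cdot 9 = \frac{72}{5}$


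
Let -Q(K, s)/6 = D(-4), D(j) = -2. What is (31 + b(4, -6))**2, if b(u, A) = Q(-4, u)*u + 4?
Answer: 6889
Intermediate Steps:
Q(K, s) = 12 (Q(K, s) = -6*(-2) = 12)
b(u, A) = 4 + 12*u (b(u, A) = 12*u + 4 = 4 + 12*u)
(31 + b(4, -6))**2 = (31 + (4 + 12*4))**2 = (31 + (4 + 48))**2 = (31 + 52)**2 = 83**2 = 6889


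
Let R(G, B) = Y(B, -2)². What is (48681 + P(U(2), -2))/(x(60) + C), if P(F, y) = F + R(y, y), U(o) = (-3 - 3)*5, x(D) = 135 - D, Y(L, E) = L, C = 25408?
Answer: 48655/25483 ≈ 1.9093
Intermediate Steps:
R(G, B) = B²
U(o) = -30 (U(o) = -6*5 = -30)
P(F, y) = F + y²
(48681 + P(U(2), -2))/(x(60) + C) = (48681 + (-30 + (-2)²))/((135 - 1*60) + 25408) = (48681 + (-30 + 4))/((135 - 60) + 25408) = (48681 - 26)/(75 + 25408) = 48655/25483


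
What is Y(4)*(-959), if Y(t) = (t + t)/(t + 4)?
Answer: -959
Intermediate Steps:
Y(t) = 2*t/(4 + t) (Y(t) = (2*t)/(4 + t) = 2*t/(4 + t))
Y(4)*(-959) = (2*4/(4 + 4))*(-959) = (2*4/8)*(-959) = (2*4*(⅛))*(-959) = 1*(-959) = -959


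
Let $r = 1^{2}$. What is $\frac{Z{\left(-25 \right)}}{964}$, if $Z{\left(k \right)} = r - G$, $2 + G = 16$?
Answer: $- \frac{13}{964} \approx -0.013485$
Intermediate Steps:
$G = 14$ ($G = -2 + 16 = 14$)
$r = 1$
$Z{\left(k \right)} = -13$ ($Z{\left(k \right)} = 1 - 14 = -13$)
$\frac{Z{\left(-25 \right)}}{964} = - \frac{13}{964}$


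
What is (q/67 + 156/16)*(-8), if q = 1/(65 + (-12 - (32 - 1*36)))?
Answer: -297890/3819 ≈ -78.002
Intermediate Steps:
q = 1/57 (q = 1/(65 + (-12 - (32 - 36))) = 1/(65 + (-12 - 1*(-4))) = 1/(65 + (-12 + 4)) = 1/(65 - 8) = 1/57 ≈ 0.017544)
(q/67 + 156/16)*(-8) = ((1/57)/67 + 156/16)*(-8) = ((1/57)*(1/67) + 156*(1/16))*(-8) = (1/3819 + 39/4)*(-8) = (148945/15276)*(-8) = -297890/3819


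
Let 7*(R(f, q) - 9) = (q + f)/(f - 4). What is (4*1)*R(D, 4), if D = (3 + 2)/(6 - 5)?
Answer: 288/7 ≈ 41.143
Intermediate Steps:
D = 5 (D = 5/1 = 5*1 = 5)
R(f, q) = 9 + (f + q)/(7*(-4 + f)) (R(f, q) = 9 + ((q + f)/(f - 4))/7 = 9 + ((f + q)/(-4 + f))/7 = 9 + (f + q)/(7*(-4 + f)))
(4*1)*R(D, 4) = (4*1)*((-252 + 4 + 64*5)/(7*(-4 + 5))) = 4*((⅐)*(-252 + 4 + 320)/1) = 4*((⅐)*1*72) = 4*(72/7) = 288/7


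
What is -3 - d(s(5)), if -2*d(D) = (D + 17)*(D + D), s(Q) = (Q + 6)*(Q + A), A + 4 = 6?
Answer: 7235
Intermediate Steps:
A = 2 (A = -4 + 6 = 2)
s(Q) = (2 + Q)*(6 + Q) (s(Q) = (Q + 6)*(Q + 2) = (6 + Q)*(2 + Q) = (2 + Q)*(6 + Q))
d(D) = -D*(17 + D) (d(D) = -(D + 17)*(D + D)/2 = -(17 + D)*2*D/2 = -D*(17 + D))
-3 - d(s(5)) = -3 - (-1)*(12 + 5² + 8*5)*(17 + (12 + 5² + 8*5)) = -3 - (-1)*(12 + 25 + 40)*(17 + (12 + 25 + 40)) = -3 - (-1)*77*(17 + 77) = -3 - (-1)*77*94 = -3 - 1*(-7238) = -3 + 7238 = 7235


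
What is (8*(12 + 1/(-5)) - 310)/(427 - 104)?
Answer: -1078/1615 ≈ -0.66749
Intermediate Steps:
(8*(12 + 1/(-5)) - 310)/(427 - 104) = (8*(12 - ⅕) - 310)/323 = (8*(59/5) - 310)*(1/323) = (472/5 - 310)*(1/323) = -1078/5*1/323 = -1078/1615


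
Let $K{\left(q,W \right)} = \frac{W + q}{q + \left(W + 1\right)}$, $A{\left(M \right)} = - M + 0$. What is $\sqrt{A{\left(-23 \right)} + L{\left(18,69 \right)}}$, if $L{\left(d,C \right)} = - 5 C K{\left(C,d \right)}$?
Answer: $\frac{i \sqrt{615802}}{44} \approx 17.835 i$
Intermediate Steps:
$A{\left(M \right)} = - M$
$K{\left(q,W \right)} = \frac{W + q}{1 + W + q}$ ($K{\left(q,W \right)} = \frac{W + q}{q + \left(1 + W\right)} = \frac{W + q}{1 + W + q}$)
$L{\left(d,C \right)} = - \frac{5 C \left(C + d\right)}{1 + C + d}$ ($L{\left(d,C \right)} = - 5 C \frac{d + C}{1 + d + C} = - 5 C \frac{C + d}{1 + C + d} = - \frac{5 C \left(C + d\right)}{1 + C + d}$)
$\sqrt{A{\left(-23 \right)} + L{\left(18,69 \right)}} = \sqrt{\left(-1\right) \left(-23\right) - \frac{345 \left(69 + 18\right)}{1 + 69 + 18}} = \sqrt{23 - 345 \cdot \frac{1}{88} \cdot 87} = \sqrt{23 - \frac{30015}{88}} = \sqrt{- \frac{27991}{88}} = \frac{i \sqrt{615802}}{44}$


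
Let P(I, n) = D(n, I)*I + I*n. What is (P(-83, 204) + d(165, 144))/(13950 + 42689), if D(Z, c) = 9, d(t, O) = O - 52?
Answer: -17587/56639 ≈ -0.31051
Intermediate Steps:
d(t, O) = -52 + O
P(I, n) = 9*I + I*n
(P(-83, 204) + d(165, 144))/(13950 + 42689) = (-83*(9 + 204) + (-52 + 144))/(13950 + 42689) = (-83*213 + 92)/56639 = (-17679 + 92)*(1/56639) = -17587*1/56639 = -17587/56639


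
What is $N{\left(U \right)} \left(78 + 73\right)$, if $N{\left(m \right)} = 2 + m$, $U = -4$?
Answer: $-302$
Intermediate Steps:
$N{\left(U \right)} \left(78 + 73\right) = \left(2 - 4\right) \left(78 + 73\right) = \left(-2\right) 151 = -302$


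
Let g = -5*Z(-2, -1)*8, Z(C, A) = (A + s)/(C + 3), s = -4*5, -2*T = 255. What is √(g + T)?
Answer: 5*√114/2 ≈ 26.693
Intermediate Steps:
T = -255/2 (T = -½*255 = -255/2 ≈ -127.50)
s = -20
Z(C, A) = (-20 + A)/(3 + C) (Z(C, A) = (A - 20)/(C + 3) = (-20 + A)/(3 + C))
g = 840 (g = -5*(-20 - 1)/(3 - 2)*8 = -5*(-21)/1*8 = -5*(-21)*8 = 105*8 = 840)
√(g + T) = √(840 - 255/2) = √(1425/2) = 5*√114/2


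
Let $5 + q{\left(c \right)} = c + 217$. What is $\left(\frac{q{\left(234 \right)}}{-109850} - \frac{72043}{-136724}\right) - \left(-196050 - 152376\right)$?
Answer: $\frac{2616531865060523}{7509565700} \approx 3.4843 \cdot 10^{5}$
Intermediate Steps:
$q{\left(c \right)} = 212 + c$ ($q{\left(c \right)} = -5 + \left(c + 217\right) = -5 + \left(217 + c\right) = 212 + c$)
$\left(\frac{q{\left(234 \right)}}{-109850} - \frac{72043}{-136724}\right) - \left(-196050 - 152376\right) = \left(\frac{212 + 234}{-109850} - \frac{72043}{-136724}\right) - \left(-196050 - 152376\right) = \left(446 \left(- \frac{1}{109850}\right) - - \frac{72043}{136724}\right) - -348426 = \left(- \frac{223}{54925} + \frac{72043}{136724}\right) + 348426 = \frac{3926472323}{7509565700} + 348426 = \frac{2616531865060523}{7509565700}$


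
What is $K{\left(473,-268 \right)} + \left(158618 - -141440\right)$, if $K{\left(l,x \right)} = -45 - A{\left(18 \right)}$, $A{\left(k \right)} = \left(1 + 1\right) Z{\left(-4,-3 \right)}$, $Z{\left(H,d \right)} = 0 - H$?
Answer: $300005$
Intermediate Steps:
$Z{\left(H,d \right)} = - H$
$A{\left(k \right)} = 8$ ($A{\left(k \right)} = \left(1 + 1\right) \left(\left(-1\right) \left(-4\right)\right) = 2 \cdot 4 = 8$)
$K{\left(l,x \right)} = -53$ ($K{\left(l,x \right)} = -45 - 8 = -53$)
$K{\left(473,-268 \right)} + \left(158618 - -141440\right) = -53 + \left(158618 - -141440\right) = -53 + \left(158618 + 141440\right) = -53 + 300058 = 300005$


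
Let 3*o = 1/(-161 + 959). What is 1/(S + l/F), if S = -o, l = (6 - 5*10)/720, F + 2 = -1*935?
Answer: -22431780/7907 ≈ -2837.0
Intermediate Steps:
F = -937 (F = -2 - 1*935 = -2 - 935 = -937)
o = 1/2394 (o = 1/(3*(-161 + 959)) = (⅓)/798 = (⅓)*(1/798) = 1/2394 ≈ 0.00041771)
l = -11/180 (l = (6 - 50)*(1/720) = -44*1/720 = -11/180 ≈ -0.061111)
S = -1/2394 (S = -1*1/2394 = -1/2394 ≈ -0.00041771)
1/(S + l/F) = 1/(-1/2394 - 11/180/(-937)) = 1/(-1/2394 - 11/180*(-1/937)) = 1/(-1/2394 + 11/168660) = 1/(-7907/22431780) = -22431780/7907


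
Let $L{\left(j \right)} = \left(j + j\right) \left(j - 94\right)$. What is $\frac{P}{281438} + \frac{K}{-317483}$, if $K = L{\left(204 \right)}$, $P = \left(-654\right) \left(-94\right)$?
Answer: $\frac{31590126}{409870553} \approx 0.077073$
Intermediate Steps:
$P = 61476$
$L{\left(j \right)} = 2 j \left(-94 + j\right)$
$K = 44880$ ($K = 2 \cdot 204 \left(-94 + 204\right) = 2 \cdot 204 \cdot 110 = 44880$)
$\frac{P}{281438} + \frac{K}{-317483} = \frac{61476}{281438} + \frac{44880}{-317483} = 61476 \cdot \frac{1}{281438} + 44880 \left(- \frac{1}{317483}\right) = \frac{282}{1291} - \frac{44880}{317483} = \frac{31590126}{409870553}$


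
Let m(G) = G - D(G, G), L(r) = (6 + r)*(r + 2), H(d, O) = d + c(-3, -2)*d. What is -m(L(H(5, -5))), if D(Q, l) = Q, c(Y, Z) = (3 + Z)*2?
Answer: 0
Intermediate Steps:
c(Y, Z) = 6 + 2*Z
H(d, O) = 3*d (H(d, O) = d + (6 + 2*(-2))*d = d + (6 - 4)*d = d + 2*d = 3*d)
L(r) = (2 + r)*(6 + r) (L(r) = (6 + r)*(2 + r) = (2 + r)*(6 + r))
m(G) = 0 (m(G) = G - G = 0)
-m(L(H(5, -5))) = -1*0 = 0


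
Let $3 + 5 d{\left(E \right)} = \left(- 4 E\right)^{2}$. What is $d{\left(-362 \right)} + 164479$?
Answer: $\frac{2919096}{5} \approx 5.8382 \cdot 10^{5}$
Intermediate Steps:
$d{\left(E \right)} = - \frac{3}{5} + \frac{16 E^{2}}{5}$ ($d{\left(E \right)} = - \frac{3}{5} + \frac{\left(- 4 E\right)^{2}}{5} = - \frac{3}{5} + \frac{16 E^{2}}{5}$)
$d{\left(-362 \right)} + 164479 = \left(- \frac{3}{5} + \frac{16 \left(-362\right)^{2}}{5}\right) + 164479 = \left(- \frac{3}{5} + \frac{16}{5} \cdot 131044\right) + 164479 = \left(- \frac{3}{5} + \frac{2096704}{5}\right) + 164479 = \frac{2096701}{5} + 164479 = \frac{2919096}{5}$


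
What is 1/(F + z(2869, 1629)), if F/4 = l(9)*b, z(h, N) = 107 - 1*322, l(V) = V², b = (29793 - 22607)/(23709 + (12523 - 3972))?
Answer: -8065/1151909 ≈ -0.0070014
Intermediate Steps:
b = 3593/16130 (b = 7186/(23709 + 8551) = 7186/32260 = 7186*(1/32260) = 3593/16130 ≈ 0.22275)
z(h, N) = -215 (z(h, N) = 107 - 322 = -215)
F = 582066/8065 (F = 4*(9²*(3593/16130)) = 4*(81*(3593/16130)) = 4*(291033/16130) = 582066/8065 ≈ 72.172)
1/(F + z(2869, 1629)) = 1/(582066/8065 - 215) = 1/(-1151909/8065) = -8065/1151909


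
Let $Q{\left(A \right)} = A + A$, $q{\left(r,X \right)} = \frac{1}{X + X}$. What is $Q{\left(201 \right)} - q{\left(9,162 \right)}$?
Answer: $\frac{130247}{324} \approx 402.0$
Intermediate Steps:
$q{\left(r,X \right)} = \frac{1}{2 X}$
$Q{\left(A \right)} = 2 A$
$Q{\left(201 \right)} - q{\left(9,162 \right)} = 2 \cdot 201 - \frac{1}{2 \cdot 162} = 402 - \frac{1}{2} \cdot \frac{1}{162} = 402 - \frac{1}{324} = \frac{130247}{324}$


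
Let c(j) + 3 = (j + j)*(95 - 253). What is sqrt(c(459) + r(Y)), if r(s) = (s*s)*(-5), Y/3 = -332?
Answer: I*sqrt(5105127) ≈ 2259.5*I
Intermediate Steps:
Y = -996 (Y = 3*(-332) = -996)
c(j) = -3 - 316*j (c(j) = -3 + (j + j)*(95 - 253) = -3 + (2*j)*(-158) = -3 - 316*j)
r(s) = -5*s**2 (r(s) = s**2*(-5) = -5*s**2)
sqrt(c(459) + r(Y)) = sqrt((-3 - 316*459) - 5*(-996)**2) = sqrt((-3 - 145044) - 5*992016) = sqrt(-145047 - 4960080) = sqrt(-5105127) = I*sqrt(5105127)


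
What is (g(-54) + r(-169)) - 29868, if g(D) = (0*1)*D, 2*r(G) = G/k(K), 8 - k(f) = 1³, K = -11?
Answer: -418321/14 ≈ -29880.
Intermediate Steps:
k(f) = 7 (k(f) = 8 - 1*1³ = 8 - 1*1 = 8 - 1 = 7)
r(G) = G/14 (r(G) = (G/7)/2 = G/14)
g(D) = 0 (g(D) = 0*D = 0)
(g(-54) + r(-169)) - 29868 = (0 + (1/14)*(-169)) - 29868 = (0 - 169/14) - 29868 = -169/14 - 29868 = -418321/14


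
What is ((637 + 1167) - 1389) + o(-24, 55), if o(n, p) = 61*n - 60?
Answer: -1109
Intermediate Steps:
o(n, p) = -60 + 61*n
((637 + 1167) - 1389) + o(-24, 55) = ((637 + 1167) - 1389) + (-60 + 61*(-24)) = (1804 - 1389) + (-60 - 1464) = 415 - 1524 = -1109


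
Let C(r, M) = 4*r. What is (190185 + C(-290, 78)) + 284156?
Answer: 473181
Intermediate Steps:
(190185 + C(-290, 78)) + 284156 = (190185 + 4*(-290)) + 284156 = (190185 - 1160) + 284156 = 189025 + 284156 = 473181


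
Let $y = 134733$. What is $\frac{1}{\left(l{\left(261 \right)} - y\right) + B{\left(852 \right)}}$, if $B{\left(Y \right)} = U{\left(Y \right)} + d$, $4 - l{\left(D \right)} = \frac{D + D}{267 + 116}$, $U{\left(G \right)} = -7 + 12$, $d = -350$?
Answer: $- \frac{383}{51733864} \approx -7.4033 \cdot 10^{-6}$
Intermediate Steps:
$U{\left(G \right)} = 5$
$l{\left(D \right)} = 4 - \frac{2 D}{383}$ ($l{\left(D \right)} = 4 - \frac{D + D}{267 + 116} = 4 - \frac{2 D}{383}$)
$B{\left(Y \right)} = -345$ ($B{\left(Y \right)} = 5 - 350 = -345$)
$\frac{1}{\left(l{\left(261 \right)} - y\right) + B{\left(852 \right)}} = \frac{1}{\left(\left(4 - \frac{522}{383}\right) - 134733\right) - 345} = \frac{1}{\left(\frac{1010}{383} - 134733\right) - 345} = \frac{1}{- \frac{51601729}{383} - 345} = \frac{1}{- \frac{51733864}{383}} = - \frac{383}{51733864}$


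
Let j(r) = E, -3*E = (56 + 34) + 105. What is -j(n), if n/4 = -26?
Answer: 65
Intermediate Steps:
n = -104 (n = 4*(-26) = -104)
E = -65 (E = -((56 + 34) + 105)/3 = -(90 + 105)/3 = -⅓*195 = -65)
j(r) = -65
-j(n) = -1*(-65) = 65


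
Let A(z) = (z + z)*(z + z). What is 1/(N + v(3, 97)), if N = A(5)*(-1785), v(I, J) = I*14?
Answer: -1/178458 ≈ -5.6036e-6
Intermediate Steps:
A(z) = 4*z² (A(z) = (2*z)*(2*z) = 4*z²)
v(I, J) = 14*I
N = -178500 (N = (4*5²)*(-1785) = (4*25)*(-1785) = 100*(-1785) = -178500)
1/(N + v(3, 97)) = 1/(-178500 + 14*3) = 1/(-178500 + 42) = 1/(-178458) = -1/178458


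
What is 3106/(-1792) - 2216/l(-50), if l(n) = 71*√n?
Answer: -1553/896 + 1108*I*√2/355 ≈ -1.7333 + 4.4139*I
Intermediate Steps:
3106/(-1792) - 2216/l(-50) = 3106/(-1792) - 2216*(-I*√2/710) = 3106*(-1/1792) - 2216*(-I*√2/710) = -1553/896 - 2216*(-I*√2/710) = -1553/896 - (-1108)*I*√2/355 = -1553/896 + 1108*I*√2/355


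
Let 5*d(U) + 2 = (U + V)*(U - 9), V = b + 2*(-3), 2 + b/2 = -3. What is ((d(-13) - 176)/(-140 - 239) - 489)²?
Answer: 858237340921/3591025 ≈ 2.3900e+5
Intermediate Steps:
b = -10 (b = -4 + 2*(-3) = -4 - 6 = -10)
V = -16 (V = -10 + 2*(-3) = -10 - 6 = -16)
d(U) = -⅖ + (-16 + U)*(-9 + U)/5 (d(U) = -⅖ + ((U - 16)*(U - 9))/5 = -⅖ + ((-16 + U)*(-9 + U))/5 = -⅖ + (-16 + U)*(-9 + U)/5)
((d(-13) - 176)/(-140 - 239) - 489)² = (((142/5 - 5*(-13) + (⅕)*(-13)²) - 176)/(-140 - 239) - 489)² = (((142/5 + 65 + (⅕)*169) - 176)/(-379) - 489)² = (((142/5 + 65 + 169/5) - 176)*(-1/379) - 489)² = ((636/5 - 176)*(-1/379) - 489)² = (-244/5*(-1/379) - 489)² = (244/1895 - 489)² = (-926411/1895)² = 858237340921/3591025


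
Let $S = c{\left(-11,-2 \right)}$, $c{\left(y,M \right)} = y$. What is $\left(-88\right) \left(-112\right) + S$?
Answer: $9845$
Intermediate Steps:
$S = -11$
$\left(-88\right) \left(-112\right) + S = \left(-88\right) \left(-112\right) - 11 = 9856 - 11 = 9845$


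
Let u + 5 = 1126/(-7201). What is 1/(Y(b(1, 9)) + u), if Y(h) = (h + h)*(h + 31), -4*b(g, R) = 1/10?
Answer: -5760800/38626839 ≈ -0.14914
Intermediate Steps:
b(g, R) = -1/40 (b(g, R) = -¼/10 = -¼*⅒ = -1/40)
Y(h) = 2*h*(31 + h) (Y(h) = (2*h)*(31 + h) = 2*h*(31 + h))
u = -37131/7201 (u = -5 + 1126/(-7201) = -5 + 1126*(-1/7201) = -5 - 1126/7201 = -37131/7201 ≈ -5.1564)
1/(Y(b(1, 9)) + u) = 1/(2*(-1/40)*(31 - 1/40) - 37131/7201) = 1/(2*(-1/40)*(1239/40) - 37131/7201) = 1/(-1239/800 - 37131/7201) = 1/(-38626839/5760800) = -5760800/38626839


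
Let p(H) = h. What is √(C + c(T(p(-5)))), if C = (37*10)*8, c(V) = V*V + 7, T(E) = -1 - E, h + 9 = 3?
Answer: 4*√187 ≈ 54.699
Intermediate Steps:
h = -6 (h = -9 + 3 = -6)
p(H) = -6
c(V) = 7 + V² (c(V) = V² + 7 = 7 + V²)
C = 2960 (C = 370*8 = 2960)
√(C + c(T(p(-5)))) = √(2960 + (7 + (-1 - 1*(-6))²)) = √(2960 + (7 + (-1 + 6)²)) = √(2960 + (7 + 5²)) = √(2960 + (7 + 25)) = √(2960 + 32) = √2992 = 4*√187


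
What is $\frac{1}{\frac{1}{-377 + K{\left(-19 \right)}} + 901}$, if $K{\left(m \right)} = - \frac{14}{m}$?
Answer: $\frac{7149}{6441230} \approx 0.0011099$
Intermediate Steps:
$\frac{1}{\frac{1}{-377 + K{\left(-19 \right)}} + 901} = \frac{1}{\frac{1}{-377 - \frac{14}{-19}} + 901} = \frac{1}{\frac{1}{-377 - - \frac{14}{19}} + 901} = \frac{1}{\frac{1}{-377 + \frac{14}{19}} + 901} = \frac{1}{\frac{1}{- \frac{7149}{19}} + 901} = \frac{1}{- \frac{19}{7149} + 901} = \frac{1}{\frac{6441230}{7149}} = \frac{7149}{6441230}$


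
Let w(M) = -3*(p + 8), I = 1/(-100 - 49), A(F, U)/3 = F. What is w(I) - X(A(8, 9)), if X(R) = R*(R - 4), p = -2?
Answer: -498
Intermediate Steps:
A(F, U) = 3*F
I = -1/149 (I = 1/(-149) = -1/149 ≈ -0.0067114)
w(M) = -18 (w(M) = -3*(-2 + 8) = -3*6 = -18)
X(R) = R*(-4 + R)
w(I) - X(A(8, 9)) = -18 - 3*8*(-4 + 3*8) = -18 - 24*(-4 + 24) = -18 - 24*20 = -18 - 1*480 = -18 - 480 = -498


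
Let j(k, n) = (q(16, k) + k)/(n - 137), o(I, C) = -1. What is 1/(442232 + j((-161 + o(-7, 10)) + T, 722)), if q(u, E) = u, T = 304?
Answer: 585/258705878 ≈ 2.2613e-6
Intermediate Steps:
j(k, n) = (16 + k)/(-137 + n) (j(k, n) = (16 + k)/(n - 137) = (16 + k)/(-137 + n))
1/(442232 + j((-161 + o(-7, 10)) + T, 722)) = 1/(442232 + (16 + ((-161 - 1) + 304))/(-137 + 722)) = 1/(442232 + (16 + (-162 + 304))/585) = 1/(442232 + (16 + 142)/585) = 1/(442232 + (1/585)*158) = 1/(442232 + 158/585) = 1/(258705878/585) = 585/258705878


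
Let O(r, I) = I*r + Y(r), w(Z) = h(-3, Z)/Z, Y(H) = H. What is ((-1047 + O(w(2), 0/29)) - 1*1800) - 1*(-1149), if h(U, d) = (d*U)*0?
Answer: -1698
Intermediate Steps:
h(U, d) = 0 (h(U, d) = (U*d)*0 = 0)
w(Z) = 0 (w(Z) = 0/Z = 0)
O(r, I) = r + I*r (O(r, I) = I*r + r = r + I*r)
((-1047 + O(w(2), 0/29)) - 1*1800) - 1*(-1149) = ((-1047 + 0*(1 + 0/29)) - 1*1800) - 1*(-1149) = ((-1047 + 0*(1 + 0*(1/29))) - 1800) + 1149 = ((-1047 + 0*(1 + 0)) - 1800) + 1149 = ((-1047 + 0*1) - 1800) + 1149 = ((-1047 + 0) - 1800) + 1149 = (-1047 - 1800) + 1149 = -2847 + 1149 = -1698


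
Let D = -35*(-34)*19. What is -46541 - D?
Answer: -69151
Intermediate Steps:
D = 22610 (D = 1190*19 = 22610)
-46541 - D = -46541 - 1*22610 = -46541 - 22610 = -69151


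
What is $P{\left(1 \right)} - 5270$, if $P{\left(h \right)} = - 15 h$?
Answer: $-5285$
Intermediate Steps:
$P{\left(1 \right)} - 5270 = \left(-15\right) 1 - 5270 = -15 - 5270 = -5285$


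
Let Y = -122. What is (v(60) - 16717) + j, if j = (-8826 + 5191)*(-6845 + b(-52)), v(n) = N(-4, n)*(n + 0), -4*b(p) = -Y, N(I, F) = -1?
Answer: 49951331/2 ≈ 2.4976e+7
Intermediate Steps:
b(p) = -61/2 (b(p) = -(-1)*(-122)/4 = -1/4*122 = -61/2)
v(n) = -n (v(n) = -(n + 0) = -n)
j = 49984885/2 (j = (-8826 + 5191)*(-6845 - 61/2) = -3635*(-13751/2) = 49984885/2 ≈ 2.4992e+7)
(v(60) - 16717) + j = (-1*60 - 16717) + 49984885/2 = (-60 - 16717) + 49984885/2 = -16777 + 49984885/2 = 49951331/2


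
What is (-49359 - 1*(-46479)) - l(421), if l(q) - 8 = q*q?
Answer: -180129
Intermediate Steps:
l(q) = 8 + q**2 (l(q) = 8 + q*q = 8 + q**2)
(-49359 - 1*(-46479)) - l(421) = (-49359 - 1*(-46479)) - (8 + 421**2) = (-49359 + 46479) - (8 + 177241) = -2880 - 1*177249 = -2880 - 177249 = -180129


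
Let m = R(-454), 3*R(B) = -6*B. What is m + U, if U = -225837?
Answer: -224929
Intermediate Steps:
R(B) = -2*B (R(B) = (-6*B)/3 = -2*B)
m = 908 (m = -2*(-454) = 908)
m + U = 908 - 225837 = -224929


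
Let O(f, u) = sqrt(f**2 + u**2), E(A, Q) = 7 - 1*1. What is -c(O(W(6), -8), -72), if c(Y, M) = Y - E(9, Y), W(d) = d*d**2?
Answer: 6 - 8*sqrt(730) ≈ -210.15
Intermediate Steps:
E(A, Q) = 6 (E(A, Q) = 7 - 1 = 6)
W(d) = d**3
c(Y, M) = -6 + Y (c(Y, M) = Y - 1*6 = Y - 6 = -6 + Y)
-c(O(W(6), -8), -72) = -(-6 + sqrt((6**3)**2 + (-8)**2)) = -(-6 + sqrt(216**2 + 64)) = -(-6 + sqrt(46656 + 64)) = -(-6 + sqrt(46720)) = -(-6 + 8*sqrt(730)) = 6 - 8*sqrt(730)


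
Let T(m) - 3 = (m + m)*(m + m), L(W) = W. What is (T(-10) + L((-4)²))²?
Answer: 175561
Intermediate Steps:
T(m) = 3 + 4*m² (T(m) = 3 + (m + m)*(m + m) = 3 + (2*m)*(2*m) = 3 + 4*m²)
(T(-10) + L((-4)²))² = ((3 + 4*(-10)²) + (-4)²)² = ((3 + 4*100) + 16)² = ((3 + 400) + 16)² = (403 + 16)² = 419² = 175561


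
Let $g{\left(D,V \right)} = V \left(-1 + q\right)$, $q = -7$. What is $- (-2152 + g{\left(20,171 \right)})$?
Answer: $3520$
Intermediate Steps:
$g{\left(D,V \right)} = - 8 V$ ($g{\left(D,V \right)} = V \left(-1 - 7\right) = V \left(-8\right) = - 8 V$)
$- (-2152 + g{\left(20,171 \right)}) = - (-2152 - 1368) = \left(-1\right) \left(-3520\right) = 3520$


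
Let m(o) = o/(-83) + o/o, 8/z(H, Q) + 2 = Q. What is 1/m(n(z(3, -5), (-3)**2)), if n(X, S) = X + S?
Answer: 581/526 ≈ 1.1046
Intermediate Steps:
z(H, Q) = 8/(-2 + Q)
n(X, S) = S + X
m(o) = 1 - o/83 (m(o) = o*(-1/83) + 1 = -o/83 + 1 = 1 - o/83)
1/m(n(z(3, -5), (-3)**2)) = 1/(1 - ((-3)**2 + 8/(-2 - 5))/83) = 1/(1 - (9 + 8/(-7))/83) = 1/(1 - (9 + 8*(-1/7))/83) = 1/(1 - (9 - 8/7)/83) = 1/(1 - 1/83*55/7) = 1/(1 - 55/581) = 1/(526/581) = 581/526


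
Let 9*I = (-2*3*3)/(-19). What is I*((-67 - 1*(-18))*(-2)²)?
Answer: -392/19 ≈ -20.632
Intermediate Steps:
I = 2/19 (I = ((-2*3*3)/(-19))/9 = (-6*3*(-1/19))/9 = (-18*(-1/19))/9 = (⅑)*(18/19) = 2/19 ≈ 0.10526)
I*((-67 - 1*(-18))*(-2)²) = 2*((-67 - 1*(-18))*(-2)²)/19 = 2*((-67 + 18)*4)/19 = 2*(-49*4)/19 = (2/19)*(-196) = -392/19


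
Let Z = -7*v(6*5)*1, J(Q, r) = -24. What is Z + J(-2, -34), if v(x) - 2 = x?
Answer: -248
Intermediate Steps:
v(x) = 2 + x
Z = -224 (Z = -7*(2 + 6*5)*1 = -7*(2 + 30)*1 = -7*32*1 = -224*1 = -224)
Z + J(-2, -34) = -224 - 24 = -248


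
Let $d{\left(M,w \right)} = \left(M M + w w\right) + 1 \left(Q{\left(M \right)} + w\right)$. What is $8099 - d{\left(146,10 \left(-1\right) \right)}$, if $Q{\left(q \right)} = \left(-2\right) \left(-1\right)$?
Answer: $-13309$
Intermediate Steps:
$Q{\left(q \right)} = 2$
$d{\left(M,w \right)} = 2 + w + M^{2} + w^{2}$ ($d{\left(M,w \right)} = \left(M M + w w\right) + 1 \left(2 + w\right) = \left(M^{2} + w^{2}\right) + \left(2 + w\right) = 2 + w + M^{2} + w^{2}$)
$8099 - d{\left(146,10 \left(-1\right) \right)} = 8099 - \left(2 + 10 \left(-1\right) + 146^{2} + \left(10 \left(-1\right)\right)^{2}\right) = 8099 - \left(2 - 10 + 21316 + \left(-10\right)^{2}\right) = 8099 - \left(2 - 10 + 21316 + 100\right) = 8099 - 21408 = -13309$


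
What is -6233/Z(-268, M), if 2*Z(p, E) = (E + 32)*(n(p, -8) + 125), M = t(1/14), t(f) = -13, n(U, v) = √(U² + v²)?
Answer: 1558250/1068997 - 49864*√4493/1068997 ≈ -1.6690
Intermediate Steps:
M = -13
Z(p, E) = (32 + E)*(125 + √(64 + p²))/2 (Z(p, E) = ((E + 32)*(√(p² + (-8)²) + 125))/2 = ((32 + E)*(√(p² + 64) + 125))/2 = ((32 + E)*(√(64 + p²) + 125))/2 = ((32 + E)*(125 + √(64 + p²)))/2 = (32 + E)*(125 + √(64 + p²))/2)
-6233/Z(-268, M) = -6233/(2000 + 16*√(64 + (-268)²) + (125/2)*(-13) + (½)*(-13)*√(64 + (-268)²)) = -6233/(2000 + 16*√(64 + 71824) - 1625/2 + (½)*(-13)*√(64 + 71824)) = -6233/(2000 + 16*√71888 - 1625/2 + (½)*(-13)*√71888) = -6233/(2000 + 16*(4*√4493) - 1625/2 + (½)*(-13)*(4*√4493)) = -6233/(2000 + 64*√4493 - 1625/2 - 26*√4493) = -6233/(2375/2 + 38*√4493)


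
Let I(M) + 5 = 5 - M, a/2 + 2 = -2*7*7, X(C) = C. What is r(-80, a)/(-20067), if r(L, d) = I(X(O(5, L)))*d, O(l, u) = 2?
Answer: -400/20067 ≈ -0.019933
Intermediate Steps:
a = -200 (a = -4 + 2*(-2*7*7) = -4 + 2*(-14*7) = -4 + 2*(-98) = -4 - 196 = -200)
I(M) = -M (I(M) = -5 + (5 - M) = -M)
r(L, d) = -2*d (r(L, d) = (-1*2)*d = -2*d)
r(-80, a)/(-20067) = -2*(-200)/(-20067) = 400*(-1/20067) = -400/20067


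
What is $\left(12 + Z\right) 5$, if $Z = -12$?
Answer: $0$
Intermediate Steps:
$\left(12 + Z\right) 5 = \left(12 - 12\right) 5 = 0 \cdot 5 = 0$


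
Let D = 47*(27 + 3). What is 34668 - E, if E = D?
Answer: 33258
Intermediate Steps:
D = 1410 (D = 47*30 = 1410)
E = 1410
34668 - E = 34668 - 1*1410 = 34668 - 1410 = 33258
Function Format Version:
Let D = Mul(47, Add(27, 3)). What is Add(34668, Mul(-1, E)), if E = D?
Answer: 33258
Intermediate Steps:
D = 1410 (D = Mul(47, 30) = 1410)
E = 1410
Add(34668, Mul(-1, E)) = Add(34668, Mul(-1, 1410)) = Add(34668, -1410) = 33258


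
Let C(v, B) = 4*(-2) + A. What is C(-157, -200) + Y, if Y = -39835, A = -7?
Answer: -39850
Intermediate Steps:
C(v, B) = -15 (C(v, B) = 4*(-2) - 7 = -8 - 7 = -15)
C(-157, -200) + Y = -15 - 39835 = -39850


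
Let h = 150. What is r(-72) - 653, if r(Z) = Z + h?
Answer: -575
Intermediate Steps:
r(Z) = 150 + Z (r(Z) = Z + 150 = 150 + Z)
r(-72) - 653 = (150 - 72) - 653 = 78 - 653 = -575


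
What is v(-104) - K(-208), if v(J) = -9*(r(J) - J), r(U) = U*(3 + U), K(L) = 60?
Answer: -95532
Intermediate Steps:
v(J) = 9*J - 9*J*(3 + J) (v(J) = -9*(J*(3 + J) - J) = -9*(-J + J*(3 + J)) = 9*J - 9*J*(3 + J))
v(-104) - K(-208) = 9*(-104)*(-2 - 1*(-104)) - 1*60 = 9*(-104)*(-2 + 104) - 60 = 9*(-104)*102 - 60 = -95472 - 60 = -95532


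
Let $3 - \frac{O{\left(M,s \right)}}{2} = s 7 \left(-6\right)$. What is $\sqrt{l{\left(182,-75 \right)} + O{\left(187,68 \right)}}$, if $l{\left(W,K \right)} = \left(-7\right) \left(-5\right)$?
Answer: $\sqrt{5753} \approx 75.849$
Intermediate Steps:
$O{\left(M,s \right)} = 6 + 84 s$ ($O{\left(M,s \right)} = 6 - 2 s 7 \left(-6\right) = 6 - 2 \cdot 7 s \left(-6\right) = 6 - 2 \left(- 42 s\right) = 6 + 84 s$)
$l{\left(W,K \right)} = 35$
$\sqrt{l{\left(182,-75 \right)} + O{\left(187,68 \right)}} = \sqrt{35 + \left(6 + 84 \cdot 68\right)} = \sqrt{35 + \left(6 + 5712\right)} = \sqrt{35 + 5718} = \sqrt{5753}$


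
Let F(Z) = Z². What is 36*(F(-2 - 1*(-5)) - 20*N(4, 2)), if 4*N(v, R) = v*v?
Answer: -2556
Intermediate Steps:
N(v, R) = v²/4 (N(v, R) = (v*v)/4 = v²/4)
36*(F(-2 - 1*(-5)) - 20*N(4, 2)) = 36*((-2 - 1*(-5))² - 5*4²) = 36*((-2 + 5)² - 5*16) = 36*(3² - 20*4) = 36*(9 - 80) = 36*(-71) = -2556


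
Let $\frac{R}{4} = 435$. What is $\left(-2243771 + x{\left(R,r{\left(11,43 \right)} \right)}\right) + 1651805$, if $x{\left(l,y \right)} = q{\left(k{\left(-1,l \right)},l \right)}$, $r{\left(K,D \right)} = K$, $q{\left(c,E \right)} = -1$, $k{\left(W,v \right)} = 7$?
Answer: $-591967$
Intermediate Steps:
$R = 1740$ ($R = 4 \cdot 435 = 1740$)
$x{\left(l,y \right)} = -1$
$\left(-2243771 + x{\left(R,r{\left(11,43 \right)} \right)}\right) + 1651805 = \left(-2243771 - 1\right) + 1651805 = -2243772 + 1651805 = -591967$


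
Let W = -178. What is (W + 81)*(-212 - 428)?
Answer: 62080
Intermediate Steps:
(W + 81)*(-212 - 428) = (-178 + 81)*(-212 - 428) = -97*(-640) = 62080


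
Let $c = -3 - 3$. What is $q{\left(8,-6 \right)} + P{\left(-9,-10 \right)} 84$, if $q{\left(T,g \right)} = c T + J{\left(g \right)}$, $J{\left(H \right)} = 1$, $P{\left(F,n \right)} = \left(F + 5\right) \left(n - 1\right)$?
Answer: $3649$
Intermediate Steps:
$c = -6$ ($c = -3 - 3 = -6$)
$P{\left(F,n \right)} = \left(-1 + n\right) \left(5 + F\right)$ ($P{\left(F,n \right)} = \left(5 + F\right) \left(-1 + n\right) = \left(-1 + n\right) \left(5 + F\right)$)
$q{\left(T,g \right)} = 1 - 6 T$ ($q{\left(T,g \right)} = - 6 T + 1 = 1 - 6 T$)
$q{\left(8,-6 \right)} + P{\left(-9,-10 \right)} 84 = \left(1 - 48\right) + \left(-5 - -9 + 5 \left(-10\right) - -90\right) 84 = \left(1 - 48\right) + \left(-5 + 9 - 50 + 90\right) 84 = -47 + 44 \cdot 84 = -47 + 3696 = 3649$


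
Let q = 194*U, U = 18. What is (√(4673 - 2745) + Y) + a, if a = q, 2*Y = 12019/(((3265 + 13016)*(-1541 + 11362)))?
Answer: 159530226829/45684486 + 2*√482 ≈ 3535.9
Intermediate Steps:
Y = 1717/45684486 (Y = (12019/(((3265 + 13016)*(-1541 + 11362))))/2 = (12019/((16281*9821)))/2 = (12019/159895701)/2 = (12019*(1/159895701))/2 = (½)*(1717/22842243) = 1717/45684486 ≈ 3.7584e-5)
q = 3492 (q = 194*18 = 3492)
a = 3492
(√(4673 - 2745) + Y) + a = (√(4673 - 2745) + 1717/45684486) + 3492 = (√1928 + 1717/45684486) + 3492 = (2*√482 + 1717/45684486) + 3492 = (1717/45684486 + 2*√482) + 3492 = 159530226829/45684486 + 2*√482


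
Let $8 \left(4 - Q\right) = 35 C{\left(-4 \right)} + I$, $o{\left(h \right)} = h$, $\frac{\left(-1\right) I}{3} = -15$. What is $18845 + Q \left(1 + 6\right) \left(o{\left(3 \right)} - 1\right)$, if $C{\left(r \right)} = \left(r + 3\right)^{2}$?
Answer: $18761$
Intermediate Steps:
$I = 45$ ($I = \left(-3\right) \left(-15\right) = 45$)
$C{\left(r \right)} = \left(3 + r\right)^{2}$
$Q = -6$ ($Q = 4 - \frac{35 \left(3 - 4\right)^{2} + 45}{8} = 4 - \frac{35 \left(-1\right)^{2} + 45}{8} = 4 - \frac{35 \cdot 1 + 45}{8} = 4 - \frac{35 + 45}{8} = 4 - 10 = -6$)
$18845 + Q \left(1 + 6\right) \left(o{\left(3 \right)} - 1\right) = 18845 - 6 \left(1 + 6\right) \left(3 - 1\right) = 18845 - 6 \cdot 7 \cdot 2 = 18845 - 84 = 18761$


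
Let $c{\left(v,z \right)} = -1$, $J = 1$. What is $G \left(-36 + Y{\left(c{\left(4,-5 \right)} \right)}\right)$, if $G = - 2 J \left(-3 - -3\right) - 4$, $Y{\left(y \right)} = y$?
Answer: $148$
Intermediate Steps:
$G = -4$ ($G = \left(-2\right) 1 \left(-3 - -3\right) - 4 = - 2 \left(-3 + 3\right) - 4 = \left(-2\right) 0 - 4 = 0 - 4 = -4$)
$G \left(-36 + Y{\left(c{\left(4,-5 \right)} \right)}\right) = - 4 \left(-36 - 1\right) = \left(-4\right) \left(-37\right) = 148$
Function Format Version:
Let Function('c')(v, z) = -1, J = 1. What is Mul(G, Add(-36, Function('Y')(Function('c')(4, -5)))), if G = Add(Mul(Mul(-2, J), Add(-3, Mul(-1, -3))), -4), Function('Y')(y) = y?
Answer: 148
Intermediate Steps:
G = -4 (G = Add(Mul(Mul(-2, 1), Add(-3, Mul(-1, -3))), -4) = Add(Mul(-2, Add(-3, 3)), -4) = Add(Mul(-2, 0), -4) = Add(0, -4) = -4)
Mul(G, Add(-36, Function('Y')(Function('c')(4, -5)))) = Mul(-4, Add(-36, -1)) = Mul(-4, -37) = 148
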